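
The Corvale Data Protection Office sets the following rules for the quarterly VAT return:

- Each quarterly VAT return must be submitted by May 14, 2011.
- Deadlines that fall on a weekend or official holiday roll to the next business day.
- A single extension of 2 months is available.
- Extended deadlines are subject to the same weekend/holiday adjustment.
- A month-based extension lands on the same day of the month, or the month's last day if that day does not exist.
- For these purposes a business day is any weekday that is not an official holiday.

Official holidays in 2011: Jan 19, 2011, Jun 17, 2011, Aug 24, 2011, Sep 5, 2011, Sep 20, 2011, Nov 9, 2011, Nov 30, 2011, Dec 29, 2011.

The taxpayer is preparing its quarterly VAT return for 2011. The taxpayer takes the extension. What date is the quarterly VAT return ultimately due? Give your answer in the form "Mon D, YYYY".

The stated deadline is May 14, 2011.
Because May 14, 2011 is a Saturday, the deadline becomes May 16, 2011 (Monday).
Applying the 2 months extension: 2 months after May 16, 2011 is Jul 16, 2011.
Jul 16, 2011 is a Saturday, so it moves to the next business day, Jul 18, 2011 (Monday).
So the filing is due Jul 18, 2011.

Jul 18, 2011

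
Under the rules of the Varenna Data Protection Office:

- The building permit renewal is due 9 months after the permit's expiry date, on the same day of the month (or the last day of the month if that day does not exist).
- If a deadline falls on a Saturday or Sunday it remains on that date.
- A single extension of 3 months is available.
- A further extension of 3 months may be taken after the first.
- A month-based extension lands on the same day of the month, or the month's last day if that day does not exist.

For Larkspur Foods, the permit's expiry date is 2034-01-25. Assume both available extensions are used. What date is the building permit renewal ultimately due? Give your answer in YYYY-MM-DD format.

9 months after 2034-01-25, on the same day of the month, is 2034-10-25.
2034-10-25 falls on a Wednesday. The rules make no weekend/holiday allowance, so it remains 2034-10-25.
Add 3 months to 2034-10-25: 2035-01-25.
2035-01-25 is a Thursday; no weekend or holiday adjustment applies.
Applying the 3 months extension: 3 months after 2035-01-25 is 2035-04-25.
2035-04-25 is a Wednesday; no weekend or holiday adjustment applies.
Final deadline: 2035-04-25.

2035-04-25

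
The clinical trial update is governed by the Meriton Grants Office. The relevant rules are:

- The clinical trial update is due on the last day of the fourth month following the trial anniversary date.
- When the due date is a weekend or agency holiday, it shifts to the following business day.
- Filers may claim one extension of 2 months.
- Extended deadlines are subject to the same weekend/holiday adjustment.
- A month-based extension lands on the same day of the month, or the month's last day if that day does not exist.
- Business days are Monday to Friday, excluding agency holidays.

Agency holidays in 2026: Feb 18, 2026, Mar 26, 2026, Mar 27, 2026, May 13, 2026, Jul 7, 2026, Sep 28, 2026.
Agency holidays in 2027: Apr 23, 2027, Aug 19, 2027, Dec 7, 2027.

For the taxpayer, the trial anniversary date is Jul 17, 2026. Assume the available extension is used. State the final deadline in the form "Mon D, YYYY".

4 months after Jul 17, 2026 is November 2026; that month ends on Nov 30, 2026.
Since Nov 30, 2026 is a Monday and not a holiday, the date is unchanged.
Applying the 2 months extension: 2 months after Nov 30, 2026 is Jan 30, 2027.
Jan 30, 2027 falls on a Saturday. Rolling to the next business day gives Feb 1, 2027, a Monday.
So the filing is due Feb 1, 2027.

Feb 1, 2027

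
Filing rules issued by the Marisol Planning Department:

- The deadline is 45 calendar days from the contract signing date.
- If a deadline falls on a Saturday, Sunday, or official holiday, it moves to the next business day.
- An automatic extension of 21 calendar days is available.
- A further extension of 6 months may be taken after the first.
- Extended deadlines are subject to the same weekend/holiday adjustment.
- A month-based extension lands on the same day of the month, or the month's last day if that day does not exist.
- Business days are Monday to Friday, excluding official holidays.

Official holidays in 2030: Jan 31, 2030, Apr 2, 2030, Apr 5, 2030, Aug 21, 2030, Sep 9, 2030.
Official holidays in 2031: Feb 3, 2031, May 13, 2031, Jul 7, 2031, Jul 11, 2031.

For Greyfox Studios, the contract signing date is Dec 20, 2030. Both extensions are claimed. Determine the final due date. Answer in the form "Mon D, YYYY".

Aug 25, 2031

From Dec 20, 2030, 45 calendar days later is Feb 3, 2031.
Feb 3, 2031 is a listed holiday, so it moves to the next business day, Feb 4, 2031 (Tuesday).
With the 21-day extension, Feb 4, 2031 becomes Feb 25, 2031.
Feb 25, 2031 falls on a Tuesday, which is a business day, so no adjustment is needed.
Applying the 6 months extension: 6 months after Feb 25, 2031 is Aug 25, 2031.
Since Aug 25, 2031 is a Monday and not a holiday, the date is unchanged.
Deadline: Aug 25, 2031.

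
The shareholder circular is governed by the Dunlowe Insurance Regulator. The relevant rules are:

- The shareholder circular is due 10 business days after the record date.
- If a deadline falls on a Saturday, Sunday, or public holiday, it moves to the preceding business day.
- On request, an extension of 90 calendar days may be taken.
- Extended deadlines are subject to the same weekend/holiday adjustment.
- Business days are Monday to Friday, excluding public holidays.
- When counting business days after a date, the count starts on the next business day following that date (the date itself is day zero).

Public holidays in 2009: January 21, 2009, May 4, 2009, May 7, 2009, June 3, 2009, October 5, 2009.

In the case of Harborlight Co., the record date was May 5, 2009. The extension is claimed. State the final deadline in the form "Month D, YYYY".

Starting the day after May 5, 2009 and counting 10 business days lands on May 20, 2009.
May 20, 2009 falls on a Wednesday, which is a business day, so no adjustment is needed.
Applying the 90-calendar-day extension: May 20, 2009 + 90 days = August 18, 2009.
August 18, 2009 (Tuesday) is already a business day.
Final deadline: August 18, 2009.

August 18, 2009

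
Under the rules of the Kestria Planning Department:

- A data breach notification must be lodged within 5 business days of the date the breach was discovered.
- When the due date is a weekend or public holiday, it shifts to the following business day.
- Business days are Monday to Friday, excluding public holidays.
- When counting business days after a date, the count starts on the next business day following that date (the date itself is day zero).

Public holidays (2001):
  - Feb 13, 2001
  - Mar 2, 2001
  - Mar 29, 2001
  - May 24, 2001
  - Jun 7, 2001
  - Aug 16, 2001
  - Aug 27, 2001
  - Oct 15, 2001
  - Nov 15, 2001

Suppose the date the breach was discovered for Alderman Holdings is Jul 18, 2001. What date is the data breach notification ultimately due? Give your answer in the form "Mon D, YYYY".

Counting 5 business days after Jul 18, 2001 (skipping weekends and listed holidays) reaches Jul 25, 2001.
Jul 25, 2001 (Wednesday) is already a business day.
Deadline: Jul 25, 2001.

Jul 25, 2001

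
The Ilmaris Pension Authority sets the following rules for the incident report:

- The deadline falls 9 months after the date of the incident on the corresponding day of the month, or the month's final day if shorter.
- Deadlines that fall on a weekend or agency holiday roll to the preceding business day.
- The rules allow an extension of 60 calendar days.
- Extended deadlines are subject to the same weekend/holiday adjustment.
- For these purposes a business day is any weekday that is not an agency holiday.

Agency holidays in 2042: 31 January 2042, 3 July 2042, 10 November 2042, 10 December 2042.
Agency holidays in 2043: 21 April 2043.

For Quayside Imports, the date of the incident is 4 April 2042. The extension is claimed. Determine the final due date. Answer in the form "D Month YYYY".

9 months from 4 April 2042 is 4 January 2043.
4 January 2043 is a Sunday, so it moves to the preceding business day, 2 January 2043 (Friday).
Add the 60 calendar-day extension to 2 January 2043: 3 March 2043.
3 March 2043 is a Tuesday and not a listed holiday, so it stands.
The final due date is 3 March 2043.

3 March 2043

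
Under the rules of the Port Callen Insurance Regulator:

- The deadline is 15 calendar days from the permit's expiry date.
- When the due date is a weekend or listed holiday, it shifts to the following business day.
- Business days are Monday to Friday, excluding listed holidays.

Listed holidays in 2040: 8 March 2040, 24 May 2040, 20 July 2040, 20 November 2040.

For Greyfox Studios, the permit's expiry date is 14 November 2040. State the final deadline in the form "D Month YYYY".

29 November 2040

Trigger date 14 November 2040 + 15 calendar days = 29 November 2040.
Since 29 November 2040 is a Thursday and not a holiday, the date is unchanged.
Deadline: 29 November 2040.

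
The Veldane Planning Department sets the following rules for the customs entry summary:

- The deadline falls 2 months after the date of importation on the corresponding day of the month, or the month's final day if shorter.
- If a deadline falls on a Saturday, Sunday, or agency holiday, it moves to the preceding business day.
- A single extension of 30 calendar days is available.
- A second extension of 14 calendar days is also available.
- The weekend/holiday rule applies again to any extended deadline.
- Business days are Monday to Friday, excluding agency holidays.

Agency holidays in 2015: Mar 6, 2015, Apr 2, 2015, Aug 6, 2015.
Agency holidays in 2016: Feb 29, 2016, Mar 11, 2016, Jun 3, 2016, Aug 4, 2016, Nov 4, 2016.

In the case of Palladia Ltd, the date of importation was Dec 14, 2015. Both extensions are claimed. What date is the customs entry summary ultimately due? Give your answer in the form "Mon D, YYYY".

Mar 24, 2016

2 months after Dec 14, 2015, on the same day of the month, is Feb 14, 2016.
Feb 14, 2016 is a Sunday, so it moves to the preceding business day, Feb 12, 2016 (Friday).
Add the 30 calendar-day extension to Feb 12, 2016: Mar 13, 2016.
Because Mar 13, 2016 is a Sunday, the deadline becomes Mar 10, 2016 (Thursday).
Add the 14 calendar-day extension to Mar 10, 2016: Mar 24, 2016.
Mar 24, 2016 is a Thursday and not a listed holiday, so it stands.
So the filing is due Mar 24, 2016.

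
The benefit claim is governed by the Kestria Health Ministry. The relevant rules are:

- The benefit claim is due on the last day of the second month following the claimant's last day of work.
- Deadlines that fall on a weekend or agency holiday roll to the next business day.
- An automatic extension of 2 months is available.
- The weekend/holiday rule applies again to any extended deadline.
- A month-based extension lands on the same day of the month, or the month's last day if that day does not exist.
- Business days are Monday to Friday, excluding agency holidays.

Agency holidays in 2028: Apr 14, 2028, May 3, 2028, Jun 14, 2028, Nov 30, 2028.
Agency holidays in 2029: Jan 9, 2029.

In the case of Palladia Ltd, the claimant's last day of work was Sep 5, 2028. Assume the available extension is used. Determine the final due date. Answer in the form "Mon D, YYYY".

Feb 1, 2029

2 months after Sep 5, 2028 is November 2028; that month ends on Nov 30, 2028.
Nov 30, 2028 is a listed holiday; the next business day is Dec 1, 2028 (Friday).
Add 2 months to Dec 1, 2028: Feb 1, 2029.
Feb 1, 2029 falls on a Thursday, which is a business day, so no adjustment is needed.
Deadline: Feb 1, 2029.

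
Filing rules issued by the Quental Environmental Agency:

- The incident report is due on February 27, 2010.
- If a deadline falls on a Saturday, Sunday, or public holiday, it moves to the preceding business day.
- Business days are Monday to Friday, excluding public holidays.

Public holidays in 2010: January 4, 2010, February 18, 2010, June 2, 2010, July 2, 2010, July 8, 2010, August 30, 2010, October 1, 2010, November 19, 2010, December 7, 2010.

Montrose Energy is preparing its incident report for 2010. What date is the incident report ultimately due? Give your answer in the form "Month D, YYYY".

February 26, 2010

Start from the fixed due date, February 27, 2010.
February 27, 2010 falls on a Saturday. Rolling to the preceding business day gives February 26, 2010, a Friday.
Final deadline: February 26, 2010.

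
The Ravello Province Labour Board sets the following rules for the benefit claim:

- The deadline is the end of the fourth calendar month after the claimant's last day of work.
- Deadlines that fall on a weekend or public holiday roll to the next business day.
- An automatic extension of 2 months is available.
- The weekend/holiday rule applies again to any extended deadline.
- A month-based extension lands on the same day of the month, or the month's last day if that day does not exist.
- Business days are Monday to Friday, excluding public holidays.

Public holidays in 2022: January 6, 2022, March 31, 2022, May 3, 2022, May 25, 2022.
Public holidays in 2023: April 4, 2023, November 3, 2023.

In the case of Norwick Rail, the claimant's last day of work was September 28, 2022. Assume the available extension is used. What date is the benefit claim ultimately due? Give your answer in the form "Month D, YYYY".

March 31, 2023

The fourth month after September 28, 2022 is January 2023, whose last day is January 31, 2023.
Since January 31, 2023 is a Tuesday and not a holiday, the date is unchanged.
The 2 months extension carries January 31, 2023 to March 31, 2023.
March 31, 2023 (Friday) is already a business day.
The final due date is March 31, 2023.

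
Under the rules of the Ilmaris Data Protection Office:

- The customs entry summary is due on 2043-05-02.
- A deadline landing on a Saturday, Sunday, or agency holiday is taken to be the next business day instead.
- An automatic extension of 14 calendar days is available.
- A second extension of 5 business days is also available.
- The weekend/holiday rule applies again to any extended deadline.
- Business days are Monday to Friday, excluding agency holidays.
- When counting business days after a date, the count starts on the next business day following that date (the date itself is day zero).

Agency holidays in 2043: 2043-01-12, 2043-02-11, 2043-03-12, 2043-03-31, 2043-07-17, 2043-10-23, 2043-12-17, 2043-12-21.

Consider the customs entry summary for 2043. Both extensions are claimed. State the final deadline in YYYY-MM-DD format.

The stated deadline is 2043-05-02.
2043-05-02 is a Saturday; the next business day is 2043-05-04 (Monday).
Applying the 14-calendar-day extension: 2043-05-04 + 14 days = 2043-05-18.
Since 2043-05-18 is a Monday and not a holiday, the date is unchanged.
Applying the 5-business-day extension: 5 business days after 2043-05-18 is 2043-05-25.
2043-05-25 falls on a Monday, which is a business day, so no adjustment is needed.
Final deadline: 2043-05-25.

2043-05-25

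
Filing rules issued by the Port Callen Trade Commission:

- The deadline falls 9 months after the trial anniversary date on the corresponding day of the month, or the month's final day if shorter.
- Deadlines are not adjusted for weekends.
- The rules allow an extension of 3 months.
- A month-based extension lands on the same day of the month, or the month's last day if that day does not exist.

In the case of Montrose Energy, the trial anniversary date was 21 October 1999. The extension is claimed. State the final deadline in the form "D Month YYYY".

9 months after 21 October 1999, on the same day of the month, is 21 July 2000.
21 July 2000 is a Friday; no weekend or holiday adjustment applies.
Add 3 months to 21 July 2000: 21 October 2000.
21 October 2000 is a Saturday; no weekend or holiday adjustment applies.
Deadline: 21 October 2000.

21 October 2000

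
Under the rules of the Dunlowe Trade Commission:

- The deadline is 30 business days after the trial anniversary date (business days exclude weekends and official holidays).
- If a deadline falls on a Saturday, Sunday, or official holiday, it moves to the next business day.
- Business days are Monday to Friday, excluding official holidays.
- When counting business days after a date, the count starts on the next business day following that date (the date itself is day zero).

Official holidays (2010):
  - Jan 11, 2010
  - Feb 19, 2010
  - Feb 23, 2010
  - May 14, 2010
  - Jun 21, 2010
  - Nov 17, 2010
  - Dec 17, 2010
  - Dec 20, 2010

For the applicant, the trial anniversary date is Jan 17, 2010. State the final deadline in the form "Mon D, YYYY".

Mar 2, 2010

Counting 30 business days after Jan 17, 2010 (skipping weekends and listed holidays) reaches Mar 2, 2010.
Mar 2, 2010 is a Tuesday and not a listed holiday, so it stands.
Final deadline: Mar 2, 2010.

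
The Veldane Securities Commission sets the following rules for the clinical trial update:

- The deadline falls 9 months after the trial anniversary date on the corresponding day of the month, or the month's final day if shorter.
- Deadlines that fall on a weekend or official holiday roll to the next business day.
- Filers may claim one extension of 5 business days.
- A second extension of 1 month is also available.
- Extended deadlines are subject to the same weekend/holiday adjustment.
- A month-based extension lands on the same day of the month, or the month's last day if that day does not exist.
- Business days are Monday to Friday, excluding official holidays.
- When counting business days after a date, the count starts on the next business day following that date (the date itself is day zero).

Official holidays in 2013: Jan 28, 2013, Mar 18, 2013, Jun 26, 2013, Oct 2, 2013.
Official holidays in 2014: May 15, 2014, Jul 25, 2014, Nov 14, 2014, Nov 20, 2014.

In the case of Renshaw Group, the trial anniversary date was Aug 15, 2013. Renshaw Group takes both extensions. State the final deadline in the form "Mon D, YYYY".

Jun 23, 2014

Moving 9 months forward from Aug 15, 2013 on the corresponding day gives May 15, 2014.
May 15, 2014 is a listed holiday, so it moves to the next business day, May 16, 2014 (Friday).
Counting 5 further business days from May 16, 2014 reaches May 23, 2014.
Since May 23, 2014 is a Friday and not a holiday, the date is unchanged.
Applying the 1 month extension: 1 month after May 23, 2014 is Jun 23, 2014.
Jun 23, 2014 (Monday) is already a business day.
So the filing is due Jun 23, 2014.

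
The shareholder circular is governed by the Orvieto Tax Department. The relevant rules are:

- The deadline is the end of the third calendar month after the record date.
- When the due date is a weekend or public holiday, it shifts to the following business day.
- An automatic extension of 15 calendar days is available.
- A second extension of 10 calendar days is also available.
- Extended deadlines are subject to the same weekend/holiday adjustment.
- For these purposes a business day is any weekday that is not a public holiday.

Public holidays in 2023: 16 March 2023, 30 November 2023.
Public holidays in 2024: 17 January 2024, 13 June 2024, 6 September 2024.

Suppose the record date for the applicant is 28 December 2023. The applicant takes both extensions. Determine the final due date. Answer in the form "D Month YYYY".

3 months after 28 December 2023 falls in March 2024; the last day of that month is 31 March 2024.
Because 31 March 2024 is a Sunday, the deadline becomes 1 April 2024 (Monday).
With the 15-day extension, 1 April 2024 becomes 16 April 2024.
16 April 2024 (Tuesday) is already a business day.
With the 10-day extension, 16 April 2024 becomes 26 April 2024.
26 April 2024 (Friday) is already a business day.
Deadline: 26 April 2024.

26 April 2024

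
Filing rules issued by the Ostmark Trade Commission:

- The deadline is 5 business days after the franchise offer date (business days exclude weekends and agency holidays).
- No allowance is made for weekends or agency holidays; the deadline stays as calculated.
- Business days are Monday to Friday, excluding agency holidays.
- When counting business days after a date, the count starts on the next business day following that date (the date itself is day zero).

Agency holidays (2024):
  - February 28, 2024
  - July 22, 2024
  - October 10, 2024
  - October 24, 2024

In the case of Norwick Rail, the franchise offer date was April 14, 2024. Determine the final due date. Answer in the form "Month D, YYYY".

Starting the day after April 14, 2024 and counting 5 business days lands on April 19, 2024.
April 19, 2024 is a Friday; no weekend or holiday adjustment applies.
So the filing is due April 19, 2024.

April 19, 2024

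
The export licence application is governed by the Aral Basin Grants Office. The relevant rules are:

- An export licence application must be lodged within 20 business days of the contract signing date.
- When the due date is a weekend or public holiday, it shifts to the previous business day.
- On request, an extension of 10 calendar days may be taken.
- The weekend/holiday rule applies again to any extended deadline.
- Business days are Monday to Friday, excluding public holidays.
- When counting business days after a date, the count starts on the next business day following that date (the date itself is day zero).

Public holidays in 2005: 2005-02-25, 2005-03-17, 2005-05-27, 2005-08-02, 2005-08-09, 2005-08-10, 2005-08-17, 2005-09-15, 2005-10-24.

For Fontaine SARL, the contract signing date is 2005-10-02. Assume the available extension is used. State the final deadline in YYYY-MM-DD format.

2005-11-10

20 business days after 2005-10-02, excluding weekends and holidays, is 2005-10-31.
Since 2005-10-31 is a Monday and not a holiday, the date is unchanged.
The 10-calendar-day extension moves the deadline from 2005-10-31 to 2005-11-10.
Since 2005-11-10 is a Thursday and not a holiday, the date is unchanged.
Final deadline: 2005-11-10.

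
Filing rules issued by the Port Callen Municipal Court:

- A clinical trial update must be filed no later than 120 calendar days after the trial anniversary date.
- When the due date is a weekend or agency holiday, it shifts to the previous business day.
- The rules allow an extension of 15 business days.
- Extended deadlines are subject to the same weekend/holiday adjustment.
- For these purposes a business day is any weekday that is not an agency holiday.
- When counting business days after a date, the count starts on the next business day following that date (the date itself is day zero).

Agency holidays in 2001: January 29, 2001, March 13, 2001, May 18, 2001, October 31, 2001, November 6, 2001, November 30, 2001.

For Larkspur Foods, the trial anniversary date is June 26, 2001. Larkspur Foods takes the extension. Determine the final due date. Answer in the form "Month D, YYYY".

From June 26, 2001, 120 calendar days later is October 24, 2001.
October 24, 2001 is a Wednesday and not a listed holiday, so it stands.
Applying the 15-business-day extension: 15 business days after October 24, 2001 is November 16, 2001.
November 16, 2001 falls on a Friday, which is a business day, so no adjustment is needed.
Deadline: November 16, 2001.

November 16, 2001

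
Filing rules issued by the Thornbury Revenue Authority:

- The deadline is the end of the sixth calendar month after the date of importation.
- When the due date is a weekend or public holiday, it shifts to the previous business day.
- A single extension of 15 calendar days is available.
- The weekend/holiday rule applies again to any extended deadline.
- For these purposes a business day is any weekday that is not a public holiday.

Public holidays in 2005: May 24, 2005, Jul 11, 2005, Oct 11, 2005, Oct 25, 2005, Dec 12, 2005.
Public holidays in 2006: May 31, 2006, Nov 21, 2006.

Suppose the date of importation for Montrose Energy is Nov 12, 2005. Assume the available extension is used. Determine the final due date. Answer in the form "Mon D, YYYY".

6 months after Nov 12, 2005 is May 2006; that month ends on May 31, 2006.
Because May 31, 2006 is a listed holiday, the deadline becomes May 30, 2006 (Tuesday).
Add the 15 calendar-day extension to May 30, 2006: Jun 14, 2006.
Jun 14, 2006 is a Wednesday and not a listed holiday, so it stands.
So the filing is due Jun 14, 2006.

Jun 14, 2006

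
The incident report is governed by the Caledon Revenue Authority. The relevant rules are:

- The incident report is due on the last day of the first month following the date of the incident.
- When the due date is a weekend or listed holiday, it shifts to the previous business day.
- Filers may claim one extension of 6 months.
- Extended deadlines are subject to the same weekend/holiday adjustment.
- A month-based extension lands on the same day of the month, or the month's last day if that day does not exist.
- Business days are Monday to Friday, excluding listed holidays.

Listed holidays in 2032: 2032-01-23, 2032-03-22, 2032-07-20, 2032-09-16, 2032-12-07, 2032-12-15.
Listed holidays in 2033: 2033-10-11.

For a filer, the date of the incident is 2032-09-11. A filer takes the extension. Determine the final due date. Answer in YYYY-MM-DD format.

2033-04-29

The first month after 2032-09-11 is October 2032, whose last day is 2032-10-31.
2032-10-31 is a Sunday; the preceding business day is 2032-10-29 (Friday).
The 6 months extension carries 2032-10-29 to 2033-04-29.
Since 2033-04-29 is a Friday and not a holiday, the date is unchanged.
So the filing is due 2033-04-29.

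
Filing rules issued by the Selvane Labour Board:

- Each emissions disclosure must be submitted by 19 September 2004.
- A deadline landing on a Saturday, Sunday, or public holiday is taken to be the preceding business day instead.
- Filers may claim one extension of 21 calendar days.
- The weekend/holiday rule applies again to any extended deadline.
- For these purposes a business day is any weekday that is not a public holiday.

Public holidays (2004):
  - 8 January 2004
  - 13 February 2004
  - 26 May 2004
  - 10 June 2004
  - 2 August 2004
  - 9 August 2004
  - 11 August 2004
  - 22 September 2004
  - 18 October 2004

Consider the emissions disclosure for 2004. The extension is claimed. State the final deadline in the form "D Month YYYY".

8 October 2004

The stated deadline is 19 September 2004.
Because 19 September 2004 is a Sunday, the deadline becomes 17 September 2004 (Friday).
Applying the 21-calendar-day extension: 17 September 2004 + 21 days = 8 October 2004.
8 October 2004 falls on a Friday, which is a business day, so no adjustment is needed.
The final due date is 8 October 2004.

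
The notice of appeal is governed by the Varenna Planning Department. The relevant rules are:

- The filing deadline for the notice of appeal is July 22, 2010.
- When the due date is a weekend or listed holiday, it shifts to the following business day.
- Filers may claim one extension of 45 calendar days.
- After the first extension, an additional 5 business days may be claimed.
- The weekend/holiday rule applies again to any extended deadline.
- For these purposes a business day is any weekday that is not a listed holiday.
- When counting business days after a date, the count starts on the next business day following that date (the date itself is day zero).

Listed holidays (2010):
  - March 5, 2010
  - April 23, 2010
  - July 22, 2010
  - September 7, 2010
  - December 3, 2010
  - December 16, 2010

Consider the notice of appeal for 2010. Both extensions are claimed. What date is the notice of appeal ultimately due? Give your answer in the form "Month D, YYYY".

The statutory due date is July 22, 2010.
July 22, 2010 is a listed holiday, so it moves to the next business day, July 23, 2010 (Friday).
Applying the 45-calendar-day extension: July 23, 2010 + 45 days = September 6, 2010.
September 6, 2010 is a Monday and not a listed holiday, so it stands.
Applying the 5-business-day extension: 5 business days after September 6, 2010 is September 14, 2010.
September 14, 2010 (Tuesday) is already a business day.
Final deadline: September 14, 2010.

September 14, 2010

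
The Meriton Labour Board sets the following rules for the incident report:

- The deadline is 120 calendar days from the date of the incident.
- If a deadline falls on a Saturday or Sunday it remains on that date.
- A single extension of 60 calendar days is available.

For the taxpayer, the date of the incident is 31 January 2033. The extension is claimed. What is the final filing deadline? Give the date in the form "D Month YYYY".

30 July 2033

Trigger date 31 January 2033 + 120 calendar days = 31 May 2033.
31 May 2033 falls on a Tuesday. The rules make no weekend/holiday allowance, so it remains 31 May 2033.
Add the 60 calendar-day extension to 31 May 2033: 30 July 2033.
30 July 2033 is a Saturday; no weekend or holiday adjustment applies.
So the filing is due 30 July 2033.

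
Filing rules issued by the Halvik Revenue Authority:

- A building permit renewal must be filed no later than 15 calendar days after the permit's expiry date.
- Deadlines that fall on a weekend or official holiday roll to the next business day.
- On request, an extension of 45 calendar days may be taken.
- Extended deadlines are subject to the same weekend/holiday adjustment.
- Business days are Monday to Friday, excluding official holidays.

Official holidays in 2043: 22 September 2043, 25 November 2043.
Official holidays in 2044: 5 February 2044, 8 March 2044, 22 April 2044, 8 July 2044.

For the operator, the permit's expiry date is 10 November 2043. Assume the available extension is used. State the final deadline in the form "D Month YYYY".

11 January 2044

From 10 November 2043, 15 calendar days later is 25 November 2043.
Because 25 November 2043 is a listed holiday, the deadline becomes 26 November 2043 (Thursday).
With the 45-day extension, 26 November 2043 becomes 10 January 2044.
Because 10 January 2044 is a Sunday, the deadline becomes 11 January 2044 (Monday).
Deadline: 11 January 2044.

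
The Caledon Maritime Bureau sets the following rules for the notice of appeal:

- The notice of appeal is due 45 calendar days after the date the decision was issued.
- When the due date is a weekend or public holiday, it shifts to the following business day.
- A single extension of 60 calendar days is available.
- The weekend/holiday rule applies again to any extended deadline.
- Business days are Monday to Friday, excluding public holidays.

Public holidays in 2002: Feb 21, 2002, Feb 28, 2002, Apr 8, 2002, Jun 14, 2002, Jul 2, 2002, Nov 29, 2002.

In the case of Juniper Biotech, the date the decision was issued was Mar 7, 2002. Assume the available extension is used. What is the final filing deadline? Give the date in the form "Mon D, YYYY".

Jun 21, 2002

45 calendar days after Mar 7, 2002 is Apr 21, 2002.
Because Apr 21, 2002 is a Sunday, the deadline becomes Apr 22, 2002 (Monday).
Applying the 60-calendar-day extension: Apr 22, 2002 + 60 days = Jun 21, 2002.
Jun 21, 2002 is a Friday and not a listed holiday, so it stands.
Final deadline: Jun 21, 2002.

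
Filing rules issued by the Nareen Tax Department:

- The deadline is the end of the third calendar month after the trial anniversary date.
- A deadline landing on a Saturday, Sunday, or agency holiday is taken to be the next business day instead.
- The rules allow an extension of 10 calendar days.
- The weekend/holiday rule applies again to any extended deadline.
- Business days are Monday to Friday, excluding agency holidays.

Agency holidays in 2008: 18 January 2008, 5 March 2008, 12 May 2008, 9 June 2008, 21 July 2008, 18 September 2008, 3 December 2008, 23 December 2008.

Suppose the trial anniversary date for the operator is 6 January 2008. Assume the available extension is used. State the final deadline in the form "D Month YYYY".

3 months after 6 January 2008 falls in April 2008; the last day of that month is 30 April 2008.
30 April 2008 falls on a Wednesday, which is a business day, so no adjustment is needed.
Applying the 10-calendar-day extension: 30 April 2008 + 10 days = 10 May 2008.
10 May 2008 is a Saturday; the next business day is 13 May 2008 (Tuesday).
The final due date is 13 May 2008.

13 May 2008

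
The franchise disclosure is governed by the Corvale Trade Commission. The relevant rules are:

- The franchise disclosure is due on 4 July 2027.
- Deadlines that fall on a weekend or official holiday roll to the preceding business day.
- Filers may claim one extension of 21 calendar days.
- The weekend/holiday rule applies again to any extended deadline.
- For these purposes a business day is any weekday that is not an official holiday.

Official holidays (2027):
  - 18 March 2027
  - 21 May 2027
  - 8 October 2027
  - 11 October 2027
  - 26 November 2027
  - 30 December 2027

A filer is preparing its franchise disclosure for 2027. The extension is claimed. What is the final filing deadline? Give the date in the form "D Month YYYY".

The statutory due date is 4 July 2027.
4 July 2027 is a Sunday; the preceding business day is 2 July 2027 (Friday).
With the 21-day extension, 2 July 2027 becomes 23 July 2027.
Since 23 July 2027 is a Friday and not a holiday, the date is unchanged.
The final due date is 23 July 2027.

23 July 2027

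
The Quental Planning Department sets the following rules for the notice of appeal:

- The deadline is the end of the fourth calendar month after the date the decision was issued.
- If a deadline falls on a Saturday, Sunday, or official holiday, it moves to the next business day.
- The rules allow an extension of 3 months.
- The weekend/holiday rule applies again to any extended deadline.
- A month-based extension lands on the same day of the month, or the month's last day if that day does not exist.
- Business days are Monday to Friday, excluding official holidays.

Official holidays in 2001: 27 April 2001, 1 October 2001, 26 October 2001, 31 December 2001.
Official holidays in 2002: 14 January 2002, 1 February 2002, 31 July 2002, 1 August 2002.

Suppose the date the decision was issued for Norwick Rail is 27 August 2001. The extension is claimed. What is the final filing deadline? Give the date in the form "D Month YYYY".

1 April 2002

4 months after 27 August 2001 is December 2001; that month ends on 31 December 2001.
31 December 2001 is a listed holiday, so it moves to the next business day, 1 January 2002 (Tuesday).
Add 3 months to 1 January 2002: 1 April 2002.
1 April 2002 is a Monday and not a listed holiday, so it stands.
The final due date is 1 April 2002.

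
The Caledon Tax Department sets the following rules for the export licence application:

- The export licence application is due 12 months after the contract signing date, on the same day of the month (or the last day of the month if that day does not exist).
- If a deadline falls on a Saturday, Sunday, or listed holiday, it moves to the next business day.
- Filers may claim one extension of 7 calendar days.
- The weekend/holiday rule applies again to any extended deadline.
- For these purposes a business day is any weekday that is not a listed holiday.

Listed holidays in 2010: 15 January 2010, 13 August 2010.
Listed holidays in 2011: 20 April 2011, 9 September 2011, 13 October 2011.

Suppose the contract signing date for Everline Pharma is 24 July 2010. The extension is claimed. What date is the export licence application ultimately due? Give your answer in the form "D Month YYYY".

Moving 12 months forward from 24 July 2010 on the corresponding day gives 24 July 2011.
Because 24 July 2011 is a Sunday, the deadline becomes 25 July 2011 (Monday).
The 7-calendar-day extension moves the deadline from 25 July 2011 to 1 August 2011.
Since 1 August 2011 is a Monday and not a holiday, the date is unchanged.
So the filing is due 1 August 2011.

1 August 2011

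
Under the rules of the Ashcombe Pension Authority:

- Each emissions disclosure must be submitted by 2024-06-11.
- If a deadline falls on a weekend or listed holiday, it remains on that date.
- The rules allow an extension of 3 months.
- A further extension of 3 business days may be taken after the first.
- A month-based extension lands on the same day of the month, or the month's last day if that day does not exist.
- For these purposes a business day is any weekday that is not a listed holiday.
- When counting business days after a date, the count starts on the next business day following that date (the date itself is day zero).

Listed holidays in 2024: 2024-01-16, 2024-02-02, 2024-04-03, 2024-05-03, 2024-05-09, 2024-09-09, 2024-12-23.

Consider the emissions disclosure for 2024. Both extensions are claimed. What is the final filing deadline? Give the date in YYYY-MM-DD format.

2024-09-16

Start from the fixed due date, 2024-06-11.
2024-06-11 is a Tuesday; no weekend or holiday adjustment applies.
Add 3 months to 2024-06-11: 2024-09-11.
2024-09-11 falls on a Wednesday. The rules make no weekend/holiday allowance, so it remains 2024-09-11.
The 3-business-day extension runs from 2024-09-11 to 2024-09-16.
2024-09-16 falls on a Monday. The rules make no weekend/holiday allowance, so it remains 2024-09-16.
The final due date is 2024-09-16.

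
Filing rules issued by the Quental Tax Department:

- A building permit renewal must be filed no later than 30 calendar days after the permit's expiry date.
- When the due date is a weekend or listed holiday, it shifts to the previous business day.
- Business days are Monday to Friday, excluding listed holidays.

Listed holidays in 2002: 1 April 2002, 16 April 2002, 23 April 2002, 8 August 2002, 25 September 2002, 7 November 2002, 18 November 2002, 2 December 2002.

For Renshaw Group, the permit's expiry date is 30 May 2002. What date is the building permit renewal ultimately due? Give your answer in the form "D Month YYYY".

28 June 2002

From 30 May 2002, 30 calendar days later is 29 June 2002.
29 June 2002 is a Saturday; the preceding business day is 28 June 2002 (Friday).
Final deadline: 28 June 2002.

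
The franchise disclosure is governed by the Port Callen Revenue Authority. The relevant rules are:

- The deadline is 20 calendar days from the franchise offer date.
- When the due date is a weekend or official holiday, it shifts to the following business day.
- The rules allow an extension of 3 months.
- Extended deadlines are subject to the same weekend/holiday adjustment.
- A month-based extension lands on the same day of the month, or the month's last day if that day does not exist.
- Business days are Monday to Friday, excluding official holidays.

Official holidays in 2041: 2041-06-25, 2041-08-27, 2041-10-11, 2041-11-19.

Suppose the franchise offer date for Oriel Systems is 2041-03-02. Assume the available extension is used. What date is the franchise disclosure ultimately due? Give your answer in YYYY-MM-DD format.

20 calendar days after 2041-03-02 is 2041-03-22.
Since 2041-03-22 is a Friday and not a holiday, the date is unchanged.
Applying the 3 months extension: 3 months after 2041-03-22 is 2041-06-22.
Because 2041-06-22 is a Saturday, the deadline becomes 2041-06-24 (Monday).
Final deadline: 2041-06-24.

2041-06-24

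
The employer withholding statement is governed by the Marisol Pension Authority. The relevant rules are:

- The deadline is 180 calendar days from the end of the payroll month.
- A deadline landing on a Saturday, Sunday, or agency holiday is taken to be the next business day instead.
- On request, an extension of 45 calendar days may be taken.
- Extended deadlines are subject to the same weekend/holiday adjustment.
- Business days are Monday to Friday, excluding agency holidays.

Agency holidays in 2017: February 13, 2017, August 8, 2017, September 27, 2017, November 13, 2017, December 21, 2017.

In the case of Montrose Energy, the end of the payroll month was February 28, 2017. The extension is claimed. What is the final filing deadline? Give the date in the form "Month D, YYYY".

October 12, 2017

From February 28, 2017, 180 calendar days later is August 27, 2017.
August 27, 2017 falls on a Sunday. Rolling to the next business day gives August 28, 2017, a Monday.
The 45-calendar-day extension moves the deadline from August 28, 2017 to October 12, 2017.
October 12, 2017 is a Thursday and not a listed holiday, so it stands.
Final deadline: October 12, 2017.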